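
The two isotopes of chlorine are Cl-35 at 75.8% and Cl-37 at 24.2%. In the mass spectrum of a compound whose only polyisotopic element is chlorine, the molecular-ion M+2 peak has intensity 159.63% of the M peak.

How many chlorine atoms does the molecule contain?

With n Cl atoms, P(M+2)/P(M) = C(n,1)·p^(n−1)q / p^n = n·q/p = n · 0.242/0.758.
n = 1.5963 × 0.758/0.242 = 5.00 ≈ 5

5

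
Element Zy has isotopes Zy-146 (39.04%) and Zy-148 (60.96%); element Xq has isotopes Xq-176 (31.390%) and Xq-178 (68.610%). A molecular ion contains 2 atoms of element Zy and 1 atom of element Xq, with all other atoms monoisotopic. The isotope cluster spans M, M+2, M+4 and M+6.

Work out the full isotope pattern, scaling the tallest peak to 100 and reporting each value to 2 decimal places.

Element Zy pattern (n=2): 0.15241216 : 0.47597568 : 0.37161216
Element Xq pattern (n=1): 0.3139 : 0.6861
Convolve the two distributions (both contribute in 2-u steps):
  M: 0.15241216×0.3139 = 0.047842
  M+2: 0.15241216×0.6861 + 0.47597568×0.3139 = 0.253979
  M+4: 0.47597568×0.6861 + 0.37161216×0.3139 = 0.443216
  M+6: 0.37161216×0.6861 = 0.254963
Scale to base peak (0.443216) = 100: 10.79 : 57.30 : 100.00 : 57.53

10.79 : 57.30 : 100.00 : 57.53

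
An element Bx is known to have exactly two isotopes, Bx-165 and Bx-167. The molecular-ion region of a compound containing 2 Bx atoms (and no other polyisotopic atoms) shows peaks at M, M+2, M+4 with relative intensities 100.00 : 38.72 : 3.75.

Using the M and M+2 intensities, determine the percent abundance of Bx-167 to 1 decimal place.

If p is the fraction of Bx that is Bx-165, then I(M+2)/I(M) = [C(2,1)·p^1·(1−p)] / p^2 = 2·(1−p)/p = 38.72/100.00 = 0.3872
(1−p)/p = 0.3872/2 = 0.1936  ⇒  p = 1/(1 + 0.1936) = 0.8378
Bx-165: 83.8%, Bx-167: 16.2%.

16.2%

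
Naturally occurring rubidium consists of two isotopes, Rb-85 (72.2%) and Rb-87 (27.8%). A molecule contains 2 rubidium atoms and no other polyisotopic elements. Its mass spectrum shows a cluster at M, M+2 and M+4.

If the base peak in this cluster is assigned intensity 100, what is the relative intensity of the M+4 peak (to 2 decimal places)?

14.83

Term probabilities: M 0.5213, M+2 0.4014, M+4 0.0773. Base peak = M.
P(M) = C(2,0) × 0.722^2 × 0.278^0 = 1 × 0.521284 × 1.0000 = 0.521284 (base)
P(M+4) = C(2,2) × 0.722^0 × 0.278^2 = 1 × 1.0000 × 0.077284 = 0.077284
Relative intensity = 0.077284 / 0.521284 × 100 = 14.83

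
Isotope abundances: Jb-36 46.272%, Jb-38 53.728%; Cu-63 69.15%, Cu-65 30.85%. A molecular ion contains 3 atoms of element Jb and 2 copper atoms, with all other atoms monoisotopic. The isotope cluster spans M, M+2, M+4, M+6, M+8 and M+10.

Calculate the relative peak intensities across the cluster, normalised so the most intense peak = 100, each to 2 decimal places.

13.60 : 59.52 : 100.00 : 79.81 : 29.95 : 4.24

Element Jb pattern (n=3): 0.09907289 : 0.34511074 : 0.40071987 : 0.15509651
Copper pattern (n=2): 0.47817225 : 0.4266555 : 0.09517225
Convolve the two distributions (both contribute in 2-u steps):
  M: 0.09907289×0.47817225 = 0.047374
  M+2: 0.09907289×0.4266555 + 0.34511074×0.47817225 = 0.207292
  M+4: 0.09907289×0.09517225 + 0.34511074×0.4266555 + 0.40071987×0.47817225 = 0.348286
  M+6: 0.34511074×0.09517225 + 0.40071987×0.4266555 + 0.15509651×0.47817225 = 0.277977
  M+8: 0.40071987×0.09517225 + 0.15509651×0.4266555 = 0.104310
  M+10: 0.15509651×0.09517225 = 0.014761
Scale to base peak (0.348286) = 100: 13.60 : 59.52 : 100.00 : 79.81 : 29.95 : 4.24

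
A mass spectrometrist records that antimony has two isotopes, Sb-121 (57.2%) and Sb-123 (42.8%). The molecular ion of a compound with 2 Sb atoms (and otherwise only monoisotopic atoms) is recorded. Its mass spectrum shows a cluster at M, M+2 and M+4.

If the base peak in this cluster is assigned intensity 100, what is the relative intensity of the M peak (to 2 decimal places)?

66.82

(0.572 + 0.428)^2 gives M 0.3272, M+2 0.4896, M+4 0.1832; the largest is M+2.
P(M+2) = C(2,1) × 0.572^1 × 0.428^1 = 2 × 0.5720 × 0.4280 = 0.489632 (base)
P(M) = C(2,0) × 0.572^2 × 0.428^0 = 1 × 0.327184 × 1.0000 = 0.327184
Relative intensity = 0.327184 / 0.489632 × 100 = 66.82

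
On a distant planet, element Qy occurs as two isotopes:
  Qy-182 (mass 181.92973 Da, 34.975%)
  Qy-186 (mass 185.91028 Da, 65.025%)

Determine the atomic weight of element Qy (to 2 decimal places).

184.52 Da

The abundance-weighted mean is 0.34975 × 181.92973 + 0.65025 × 185.91028
= 63.629923 + 120.888160 = 184.518083 Da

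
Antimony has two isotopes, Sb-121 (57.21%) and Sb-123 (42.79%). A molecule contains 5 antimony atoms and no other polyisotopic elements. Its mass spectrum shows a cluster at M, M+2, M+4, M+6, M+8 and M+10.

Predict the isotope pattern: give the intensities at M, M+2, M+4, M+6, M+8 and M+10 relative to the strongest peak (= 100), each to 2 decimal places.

17.88 : 66.85 : 100.00 : 74.79 : 27.97 : 4.18

The 5 Sb atoms are independent, so intensities follow the terms of (0.5721 + 0.4279)^5.
P(M) = 0.5721^5 = 0.061286
P(M+2) = 5 × 0.5721^4 × 0.4279^1 = 0.229192
P(M+4) = 10 × 0.5721^3 × 0.4279^2 = 0.342847
P(M+6) = 10 × 0.5721^2 × 0.4279^3 = 0.256431
P(M+8) = 5 × 0.5721^1 × 0.4279^4 = 0.095898
P(M+10) = 0.4279^5 = 0.014345
The M+4 peak is largest (0.342847); scaling to 100 gives 17.88 : 66.85 : 100.00 : 74.79 : 27.97 : 4.18.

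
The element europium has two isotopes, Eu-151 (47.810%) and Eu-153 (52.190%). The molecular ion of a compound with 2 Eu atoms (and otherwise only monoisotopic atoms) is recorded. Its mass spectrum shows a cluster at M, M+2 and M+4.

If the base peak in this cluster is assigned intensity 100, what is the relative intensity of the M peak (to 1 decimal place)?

Term probabilities: M 0.2286, M+2 0.4990, M+4 0.2724. Base peak = M+2.
P(M+2) = C(2,1) × 0.47810^1 × 0.52190^1 = 2 × 0.4781 × 0.5219 = 0.499041 (base)
P(M) = C(2,0) × 0.47810^2 × 0.52190^0 = 1 × 0.22857961 × 1.0000 = 0.228580
Relative intensity = 0.228580 / 0.499041 × 100 = 45.8

45.8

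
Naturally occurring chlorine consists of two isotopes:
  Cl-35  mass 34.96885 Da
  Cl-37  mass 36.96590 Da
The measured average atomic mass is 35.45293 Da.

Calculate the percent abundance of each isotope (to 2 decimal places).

Cl-35: 75.76%, Cl-37: 24.24%

With x = fraction of Cl-35 (so Cl-37 is 1 − x):
34.96885·x + 36.96590·(1 − x) = 35.45293
(34.96885 − 36.96590)·x = 35.45293 − 36.96590
x = -1.51297 / -1.99705 = 0.75760 → 75.76% Cl-35, 24.24% Cl-37.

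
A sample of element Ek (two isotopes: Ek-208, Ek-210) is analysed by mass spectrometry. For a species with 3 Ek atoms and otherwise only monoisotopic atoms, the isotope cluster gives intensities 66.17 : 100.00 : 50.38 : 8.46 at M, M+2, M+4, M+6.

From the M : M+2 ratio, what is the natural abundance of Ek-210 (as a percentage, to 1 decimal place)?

33.5%

Let p = fractional abundance of Ek-208. I(M+2)/I(M) = [C(3,1)·p^2·(1−p)] / p^3 = 3·(1−p)/p = 100.00/66.17 = 1.5113
(1−p)/p = 1.5113/3 = 0.5038  ⇒  p = 1/(1 + 0.5038) = 0.6650
Ek-208: 66.5%, Ek-210: 33.5%.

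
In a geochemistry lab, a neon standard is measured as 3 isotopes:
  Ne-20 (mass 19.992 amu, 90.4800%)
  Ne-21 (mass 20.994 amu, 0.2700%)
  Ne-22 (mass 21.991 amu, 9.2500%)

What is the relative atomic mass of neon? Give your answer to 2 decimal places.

20.18 amu

The abundance-weighted mean is 0.904800 × 19.992 + 0.002700 × 20.994 + 0.092500 × 21.991
= 18.0888 + 0.0567 + 2.0342 = 20.1797 amu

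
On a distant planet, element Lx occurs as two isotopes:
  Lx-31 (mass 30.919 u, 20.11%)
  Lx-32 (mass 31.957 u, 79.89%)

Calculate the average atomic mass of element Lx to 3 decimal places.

31.748 u

The abundance-weighted mean is 0.2011 × 30.919 + 0.7989 × 31.957
= 6.2178 + 25.5304 = 31.7482 u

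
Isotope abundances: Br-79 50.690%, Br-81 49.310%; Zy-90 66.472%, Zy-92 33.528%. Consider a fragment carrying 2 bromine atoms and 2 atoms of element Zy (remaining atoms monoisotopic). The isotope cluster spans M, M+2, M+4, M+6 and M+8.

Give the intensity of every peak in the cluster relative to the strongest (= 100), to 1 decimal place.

31.6 : 93.4 : 100.0 : 45.8 : 7.6

Bromine pattern (n=2): 0.25694761 : 0.49990478 : 0.24314761
Element Zy pattern (n=2): 0.44185268 : 0.44573464 : 0.11241268
Convolve the two distributions (both contribute in 2-u steps):
  M: 0.25694761×0.44185268 = 0.113533
  M+2: 0.25694761×0.44573464 + 0.49990478×0.44185268 = 0.335415
  M+4: 0.25694761×0.11241268 + 0.49990478×0.44573464 + 0.24314761×0.44185268 = 0.359144
  M+6: 0.49990478×0.11241268 + 0.24314761×0.44573464 = 0.164575
  M+8: 0.24314761×0.11241268 = 0.027333
Scale to base peak (0.359144) = 100: 31.6 : 93.4 : 100.0 : 45.8 : 7.6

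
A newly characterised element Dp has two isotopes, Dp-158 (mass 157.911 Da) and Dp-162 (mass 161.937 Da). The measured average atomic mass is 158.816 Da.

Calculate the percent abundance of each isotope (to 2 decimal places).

Dp-158: 77.52%, Dp-162: 22.48%

Let x be the fractional abundance of Dp-158; then Dp-162 has abundance 1 − x.
157.911·x + 161.937·(1 − x) = 158.816
(157.911 − 161.937)·x = 158.816 − 161.937
x = -3.121 / -4.026 = 0.77521 → 77.52% Dp-158, 22.48% Dp-162.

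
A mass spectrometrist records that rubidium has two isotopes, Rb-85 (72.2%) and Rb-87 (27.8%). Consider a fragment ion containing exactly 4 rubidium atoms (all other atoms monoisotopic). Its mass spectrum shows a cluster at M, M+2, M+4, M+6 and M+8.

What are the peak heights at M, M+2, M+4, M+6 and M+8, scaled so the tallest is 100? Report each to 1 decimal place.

Expanding (0.722 + 0.278)^4:
P(M) = 0.722^4 = 0.271737
P(M+2) = 4 × 0.722^3 × 0.278^1 = 0.418520
P(M+4) = 6 × 0.722^2 × 0.278^2 = 0.241721
P(M+6) = 4 × 0.722^1 × 0.278^3 = 0.062049
P(M+8) = 0.278^4 = 0.005973
The M+2 peak is largest (0.418520); scaling to 100 gives 64.9 : 100.0 : 57.8 : 14.8 : 1.4.

64.9 : 100.0 : 57.8 : 14.8 : 1.4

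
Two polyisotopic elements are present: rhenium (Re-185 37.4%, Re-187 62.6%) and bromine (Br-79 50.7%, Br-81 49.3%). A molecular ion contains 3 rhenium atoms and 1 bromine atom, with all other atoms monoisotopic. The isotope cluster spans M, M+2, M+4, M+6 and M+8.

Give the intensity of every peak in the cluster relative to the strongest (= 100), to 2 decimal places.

7.53 : 45.11 : 100.00 : 96.80 : 34.32

Rhenium pattern (n=3): 0.05231362 : 0.26268713 : 0.43968487 : 0.24531438
Bromine pattern (n=1): 0.5070 : 0.4930
Convolve the two distributions (both contribute in 2-u steps):
  M: 0.05231362×0.5070 = 0.026523
  M+2: 0.05231362×0.4930 + 0.26268713×0.5070 = 0.158973
  M+4: 0.26268713×0.4930 + 0.43968487×0.5070 = 0.352425
  M+6: 0.43968487×0.4930 + 0.24531438×0.5070 = 0.341139
  M+8: 0.24531438×0.4930 = 0.120940
Scale to base peak (0.352425) = 100: 7.53 : 45.11 : 100.00 : 96.80 : 34.32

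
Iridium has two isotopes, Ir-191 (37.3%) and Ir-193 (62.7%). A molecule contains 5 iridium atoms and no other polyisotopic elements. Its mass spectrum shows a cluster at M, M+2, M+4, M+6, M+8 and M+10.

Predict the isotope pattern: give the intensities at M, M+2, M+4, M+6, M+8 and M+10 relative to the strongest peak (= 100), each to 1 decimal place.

2.1 : 17.7 : 59.5 : 100.0 : 84.0 : 28.3

Each Ir atom is independently Ir-191 (p = 0.373) or Ir-193 (q = 0.627); the cluster is the binomial expansion (p + q)^5.
P(M) = 0.373^5 = 0.007220
P(M+2) = 5 × 0.373^4 × 0.627^1 = 0.060684
P(M+4) = 10 × 0.373^3 × 0.627^2 = 0.204015
P(M+6) = 10 × 0.373^2 × 0.627^3 = 0.342942
P(M+8) = 5 × 0.373^1 × 0.627^4 = 0.288237
P(M+10) = 0.627^5 = 0.096903
The M+6 peak is largest (0.342942); scaling to 100 gives 2.1 : 17.7 : 59.5 : 100.0 : 84.0 : 28.3.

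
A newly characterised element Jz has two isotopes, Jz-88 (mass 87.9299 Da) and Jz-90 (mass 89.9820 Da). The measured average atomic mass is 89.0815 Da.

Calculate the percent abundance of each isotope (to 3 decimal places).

Let x be the fractional abundance of Jz-88; then Jz-90 has abundance 1 − x.
87.9299·x + 89.9820·(1 − x) = 89.0815
(87.9299 − 89.9820)·x = 89.0815 − 89.9820
x = -0.9005 / -2.0521 = 0.43882 → 43.882% Jz-88, 56.118% Jz-90.

Jz-88: 43.882%, Jz-90: 56.118%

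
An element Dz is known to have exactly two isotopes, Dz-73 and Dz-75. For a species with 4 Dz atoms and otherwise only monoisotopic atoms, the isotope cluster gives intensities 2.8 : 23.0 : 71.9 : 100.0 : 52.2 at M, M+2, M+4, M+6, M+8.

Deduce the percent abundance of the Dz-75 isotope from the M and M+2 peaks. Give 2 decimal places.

67.25%

Let p = fractional abundance of Dz-73. I(M+2)/I(M) = [C(4,1)·p^3·(1−p)] / p^4 = 4·(1−p)/p = 23.0/2.8 = 8.2143
(1−p)/p = 8.2143/4 = 2.0536  ⇒  p = 1/(1 + 2.0536) = 0.3275
Dz-73: 32.75%, Dz-75: 67.25%.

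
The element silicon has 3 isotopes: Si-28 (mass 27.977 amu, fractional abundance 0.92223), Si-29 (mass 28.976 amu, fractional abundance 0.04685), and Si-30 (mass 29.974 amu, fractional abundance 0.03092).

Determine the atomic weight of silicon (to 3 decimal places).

28.086 amu

The abundance-weighted mean is 0.92223 × 27.977 + 0.04685 × 28.976 + 0.03092 × 29.974
= 25.8012 + 1.3575 + 0.9268 = 28.0855 amu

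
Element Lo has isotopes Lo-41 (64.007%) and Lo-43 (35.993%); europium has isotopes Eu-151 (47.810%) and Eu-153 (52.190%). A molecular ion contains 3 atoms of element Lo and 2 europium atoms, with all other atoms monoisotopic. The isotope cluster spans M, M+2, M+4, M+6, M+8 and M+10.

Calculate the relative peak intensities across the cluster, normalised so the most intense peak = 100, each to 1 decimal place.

17.2 : 66.5 : 100.0 : 73.1 : 26.1 : 3.6

Element Lo pattern (n=3): 0.26223003 : 0.44237874 : 0.24876245 : 0.04662879
Europium pattern (n=2): 0.22857961 : 0.49904078 : 0.27237961
Convolve the two distributions (both contribute in 2-u steps):
  M: 0.26223003×0.22857961 = 0.059940
  M+2: 0.26223003×0.49904078 + 0.44237874×0.22857961 = 0.231982
  M+4: 0.26223003×0.27237961 + 0.44237874×0.49904078 + 0.24876245×0.22857961 = 0.349053
  M+6: 0.44237874×0.27237961 + 0.24876245×0.49904078 + 0.04662879×0.22857961 = 0.255296
  M+8: 0.24876245×0.27237961 + 0.04662879×0.49904078 = 0.091027
  M+10: 0.04662879×0.27237961 = 0.012701
Scale to base peak (0.349053) = 100: 17.2 : 66.5 : 100.0 : 73.1 : 26.1 : 3.6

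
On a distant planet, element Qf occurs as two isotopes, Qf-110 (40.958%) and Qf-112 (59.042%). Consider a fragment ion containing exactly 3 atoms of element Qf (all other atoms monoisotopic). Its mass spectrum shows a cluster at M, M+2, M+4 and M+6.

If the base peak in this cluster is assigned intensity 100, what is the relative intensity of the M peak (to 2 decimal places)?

Binomial terms of (0.40958 + 0.59042)^3: M 0.0687, M+2 0.2971, M+4 0.4283, M+6 0.2058 → M+4 is the base peak.
P(M+4) = C(3,2) × 0.40958^1 × 0.59042^2 = 3 × 0.40958 × 0.34859578 = 0.428334 (base)
P(M) = C(3,0) × 0.40958^3 × 0.59042^0 = 1 × 0.06870941 × 1.0000 = 0.068709
Relative intensity = 0.068709 / 0.428334 × 100 = 16.04

16.04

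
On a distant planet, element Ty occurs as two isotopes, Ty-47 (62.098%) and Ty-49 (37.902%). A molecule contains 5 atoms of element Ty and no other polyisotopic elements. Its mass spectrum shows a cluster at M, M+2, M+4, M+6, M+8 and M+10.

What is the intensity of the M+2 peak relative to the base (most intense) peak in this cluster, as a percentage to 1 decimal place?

(0.62098 + 0.37902)^5 gives M 0.0923, M+2 0.2818, M+4 0.3440, M+6 0.2100, M+8 0.0641, M+10 0.0078; the largest is M+4.
P(M+4) = C(5,2) × 0.62098^3 × 0.37902^2 = 10 × 0.23945992 × 0.14365616 = 0.343999 (base)
P(M+2) = C(5,1) × 0.62098^4 × 0.37902^1 = 5 × 0.14869982 × 0.37902 = 0.281801
Relative intensity = 0.281801 / 0.343999 × 100 = 81.9

81.9%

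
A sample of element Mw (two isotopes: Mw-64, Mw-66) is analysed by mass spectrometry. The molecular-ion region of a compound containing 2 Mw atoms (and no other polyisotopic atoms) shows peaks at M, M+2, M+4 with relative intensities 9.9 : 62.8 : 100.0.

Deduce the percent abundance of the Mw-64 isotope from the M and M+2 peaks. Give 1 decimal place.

Write p for the Mw-64 fraction. I(M+2)/I(M) = [C(2,1)·p^1·(1−p)] / p^2 = 2·(1−p)/p = 62.8/9.9 = 6.3434
(1−p)/p = 6.3434/2 = 3.1717  ⇒  p = 1/(1 + 3.1717) = 0.2397
Mw-64: 24.0%, Mw-66: 76.0%.

24.0%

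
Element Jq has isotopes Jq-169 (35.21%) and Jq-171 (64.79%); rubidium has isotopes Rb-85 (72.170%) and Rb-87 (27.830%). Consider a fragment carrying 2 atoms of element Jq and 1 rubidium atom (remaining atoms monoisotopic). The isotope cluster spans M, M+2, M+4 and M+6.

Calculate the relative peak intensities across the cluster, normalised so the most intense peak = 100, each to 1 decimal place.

20.8 : 84.6 : 100.0 : 27.2

Element Jq pattern (n=2): 0.12397441 : 0.45625118 : 0.41977441
Rubidium pattern (n=1): 0.7217 : 0.2783
Convolve the two distributions (both contribute in 2-u steps):
  M: 0.12397441×0.7217 = 0.089472
  M+2: 0.12397441×0.2783 + 0.45625118×0.7217 = 0.363779
  M+4: 0.45625118×0.2783 + 0.41977441×0.7217 = 0.429926
  M+6: 0.41977441×0.2783 = 0.116823
Scale to base peak (0.429926) = 100: 20.8 : 84.6 : 100.0 : 27.2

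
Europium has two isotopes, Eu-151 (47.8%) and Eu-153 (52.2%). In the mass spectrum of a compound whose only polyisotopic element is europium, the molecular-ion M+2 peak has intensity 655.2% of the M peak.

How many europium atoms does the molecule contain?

6

With n Eu atoms, P(M+2)/P(M) = C(n,1)·p^(n−1)q / p^n = n·q/p = n · 0.522/0.478.
n = 6.552 × 0.478/0.522 = 6.00 ≈ 6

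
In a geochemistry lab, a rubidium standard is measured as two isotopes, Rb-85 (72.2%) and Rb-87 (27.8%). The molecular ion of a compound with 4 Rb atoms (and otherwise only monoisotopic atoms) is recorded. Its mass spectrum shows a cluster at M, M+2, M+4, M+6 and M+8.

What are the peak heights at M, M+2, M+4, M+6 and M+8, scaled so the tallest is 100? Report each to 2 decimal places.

64.93 : 100.00 : 57.76 : 14.83 : 1.43

Each Rb atom is independently Rb-85 (p = 0.722) or Rb-87 (q = 0.278); the cluster is the binomial expansion (p + q)^4.
P(M) = 0.722^4 = 0.271737
P(M+2) = 4 × 0.722^3 × 0.278^1 = 0.418520
P(M+4) = 6 × 0.722^2 × 0.278^2 = 0.241721
P(M+6) = 4 × 0.722^1 × 0.278^3 = 0.062049
P(M+8) = 0.278^4 = 0.005973
The M+2 peak is largest (0.418520); scaling to 100 gives 64.93 : 100.00 : 57.76 : 14.83 : 1.43.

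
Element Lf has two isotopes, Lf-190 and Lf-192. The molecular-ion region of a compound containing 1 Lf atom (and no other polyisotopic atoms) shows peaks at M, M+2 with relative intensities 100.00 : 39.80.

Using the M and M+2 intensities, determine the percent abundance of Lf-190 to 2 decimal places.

Write p for the Lf-190 fraction. I(M+2)/I(M) = [C(1,1)·p^0·(1−p)] / p^1 = 1·(1−p)/p = 39.80/100.00 = 0.3980
(1−p)/p = 0.3980/1 = 0.3980  ⇒  p = 1/(1 + 0.3980) = 0.7153
Lf-190: 71.53%, Lf-192: 28.47%.

71.53%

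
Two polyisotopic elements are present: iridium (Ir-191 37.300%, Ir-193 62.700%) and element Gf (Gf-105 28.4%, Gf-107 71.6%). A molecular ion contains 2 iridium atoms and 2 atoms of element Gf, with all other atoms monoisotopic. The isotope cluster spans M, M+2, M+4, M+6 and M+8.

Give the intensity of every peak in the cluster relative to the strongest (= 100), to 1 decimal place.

2.8 : 23.6 : 73.4 : 100.0 : 50.4

Iridium pattern (n=2): 0.139129 : 0.467742 : 0.393129
Element Gf pattern (n=2): 0.080656 : 0.406688 : 0.512656
Convolve the two distributions (both contribute in 2-u steps):
  M: 0.139129×0.080656 = 0.011222
  M+2: 0.139129×0.406688 + 0.467742×0.080656 = 0.094308
  M+4: 0.139129×0.512656 + 0.467742×0.406688 + 0.393129×0.080656 = 0.293259
  M+6: 0.467742×0.512656 + 0.393129×0.406688 = 0.399672
  M+8: 0.393129×0.512656 = 0.201540
Scale to base peak (0.399672) = 100: 2.8 : 23.6 : 73.4 : 100.0 : 50.4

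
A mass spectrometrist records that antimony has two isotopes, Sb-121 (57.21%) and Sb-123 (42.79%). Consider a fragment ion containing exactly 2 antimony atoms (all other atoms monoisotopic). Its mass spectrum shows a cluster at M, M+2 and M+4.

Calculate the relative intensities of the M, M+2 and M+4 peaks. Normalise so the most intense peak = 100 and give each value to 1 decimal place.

The 2 Sb atoms are independent, so intensities follow the terms of (0.5721 + 0.4279)^2.
P(M) = 0.5721^2 = 0.327298
P(M+2) = 2 × 0.5721^1 × 0.4279^1 = 0.489603
P(M+4) = 0.4279^2 = 0.183098
The M+2 peak is largest (0.489603); scaling to 100 gives 66.8 : 100.0 : 37.4.

66.8 : 100.0 : 37.4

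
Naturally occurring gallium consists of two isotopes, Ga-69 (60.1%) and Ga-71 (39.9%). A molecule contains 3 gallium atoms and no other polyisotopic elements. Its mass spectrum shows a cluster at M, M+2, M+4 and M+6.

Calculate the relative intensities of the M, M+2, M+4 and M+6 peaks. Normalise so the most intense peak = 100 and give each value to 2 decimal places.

50.21 : 100.00 : 66.39 : 14.69

The 3 Ga atoms are independent, so intensities follow the terms of (0.601 + 0.399)^3.
P(M) = 0.601^3 = 0.217082
P(M+2) = 3 × 0.601^2 × 0.399^1 = 0.432358
P(M+4) = 3 × 0.601^1 × 0.399^2 = 0.287039
P(M+6) = 0.399^3 = 0.063521
The M+2 peak is largest (0.432358); scaling to 100 gives 50.21 : 100.00 : 66.39 : 14.69.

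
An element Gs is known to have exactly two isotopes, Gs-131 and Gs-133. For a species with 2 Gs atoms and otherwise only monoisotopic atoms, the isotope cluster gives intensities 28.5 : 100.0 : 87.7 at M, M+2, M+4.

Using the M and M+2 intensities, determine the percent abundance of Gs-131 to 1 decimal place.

If p is the fraction of Gs that is Gs-131, then I(M+2)/I(M) = [C(2,1)·p^1·(1−p)] / p^2 = 2·(1−p)/p = 100.0/28.5 = 3.5088
(1−p)/p = 3.5088/2 = 1.7544  ⇒  p = 1/(1 + 1.7544) = 0.3631
Gs-131: 36.3%, Gs-133: 63.7%.

36.3%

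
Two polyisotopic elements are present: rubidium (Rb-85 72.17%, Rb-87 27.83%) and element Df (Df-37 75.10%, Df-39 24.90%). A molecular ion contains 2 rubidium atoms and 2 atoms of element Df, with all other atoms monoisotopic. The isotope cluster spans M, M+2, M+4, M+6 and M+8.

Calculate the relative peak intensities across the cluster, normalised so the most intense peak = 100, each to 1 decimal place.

69.7 : 100.0 : 53.7 : 12.8 : 1.1

Rubidium pattern (n=2): 0.52085089 : 0.40169822 : 0.07745089
Element Df pattern (n=2): 0.564001 : 0.373998 : 0.062001
Convolve the two distributions (both contribute in 2-u steps):
  M: 0.52085089×0.564001 = 0.293760
  M+2: 0.52085089×0.373998 + 0.40169822×0.564001 = 0.421355
  M+4: 0.52085089×0.062001 + 0.40169822×0.373998 + 0.07745089×0.564001 = 0.226210
  M+6: 0.40169822×0.062001 + 0.07745089×0.373998 = 0.053872
  M+8: 0.07745089×0.062001 = 0.004802
Scale to base peak (0.421355) = 100: 69.7 : 100.0 : 53.7 : 12.8 : 1.1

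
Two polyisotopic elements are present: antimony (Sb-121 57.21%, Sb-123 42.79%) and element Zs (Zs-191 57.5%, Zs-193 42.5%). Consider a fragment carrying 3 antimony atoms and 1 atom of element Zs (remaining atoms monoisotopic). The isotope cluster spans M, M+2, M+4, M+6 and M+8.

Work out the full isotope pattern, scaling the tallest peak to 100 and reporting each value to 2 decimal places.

Antimony pattern (n=3): 0.18724742 : 0.42015297 : 0.3142518 : 0.07834781
Element Zs pattern (n=1): 0.5750 : 0.4250
Convolve the two distributions (both contribute in 2-u steps):
  M: 0.18724742×0.5750 = 0.107667
  M+2: 0.18724742×0.4250 + 0.42015297×0.5750 = 0.321168
  M+4: 0.42015297×0.4250 + 0.3142518×0.5750 = 0.359260
  M+6: 0.3142518×0.4250 + 0.07834781×0.5750 = 0.178607
  M+8: 0.07834781×0.4250 = 0.033298
Scale to base peak (0.359260) = 100: 29.97 : 89.40 : 100.00 : 49.72 : 9.27

29.97 : 89.40 : 100.00 : 49.72 : 9.27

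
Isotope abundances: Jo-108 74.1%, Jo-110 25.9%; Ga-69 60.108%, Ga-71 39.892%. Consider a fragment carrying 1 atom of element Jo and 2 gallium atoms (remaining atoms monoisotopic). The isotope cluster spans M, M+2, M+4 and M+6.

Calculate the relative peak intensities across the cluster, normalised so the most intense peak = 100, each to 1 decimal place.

Element Jo pattern (n=1): 0.7410 : 0.2590
Gallium pattern (n=2): 0.36129717 : 0.47956567 : 0.15913717
Convolve the two distributions (both contribute in 2-u steps):
  M: 0.7410×0.36129717 = 0.267721
  M+2: 0.7410×0.47956567 + 0.2590×0.36129717 = 0.448934
  M+4: 0.7410×0.15913717 + 0.2590×0.47956567 = 0.242128
  M+6: 0.2590×0.15913717 = 0.041217
Scale to base peak (0.448934) = 100: 59.6 : 100.0 : 53.9 : 9.2

59.6 : 100.0 : 53.9 : 9.2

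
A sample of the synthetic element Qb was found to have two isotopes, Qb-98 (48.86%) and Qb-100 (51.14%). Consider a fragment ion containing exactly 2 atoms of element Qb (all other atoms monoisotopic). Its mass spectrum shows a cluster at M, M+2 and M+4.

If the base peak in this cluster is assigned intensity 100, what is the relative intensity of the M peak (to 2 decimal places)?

(0.4886 + 0.5114)^2 gives M 0.2387, M+2 0.4997, M+4 0.2615; the largest is M+2.
P(M+2) = C(2,1) × 0.4886^1 × 0.5114^1 = 2 × 0.4886 × 0.5114 = 0.499740 (base)
P(M) = C(2,0) × 0.4886^2 × 0.5114^0 = 1 × 0.23872996 × 1.0000 = 0.238730
Relative intensity = 0.238730 / 0.499740 × 100 = 47.77

47.77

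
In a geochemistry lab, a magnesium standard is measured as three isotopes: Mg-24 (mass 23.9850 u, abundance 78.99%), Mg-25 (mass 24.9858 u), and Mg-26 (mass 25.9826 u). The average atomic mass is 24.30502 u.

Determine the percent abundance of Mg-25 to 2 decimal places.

10.00%

Let x and y be the fractions of Mg-25 and Mg-26. Then x + y = 1 − 0.7899 = 0.2101 and 24.9858x + 25.9826y = 24.30502 − 0.7899×23.9850 = 5.3592685.
Substituting: 24.9858x + 25.9826(0.2101 − x) = 5.3592685
(24.9858 − 25.9826)x = -0.09967576  ⇒  x = 0.10000, y = 0.11010
Mg-25: 10.00%, Mg-26: 11.01%.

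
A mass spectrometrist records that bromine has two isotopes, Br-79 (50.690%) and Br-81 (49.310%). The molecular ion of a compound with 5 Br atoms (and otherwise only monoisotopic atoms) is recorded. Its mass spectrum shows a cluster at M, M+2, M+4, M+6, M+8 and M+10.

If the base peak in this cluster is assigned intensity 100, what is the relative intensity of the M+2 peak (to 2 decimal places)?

Term probabilities: M 0.0335, M+2 0.1628, M+4 0.3167, M+6 0.3081, M+8 0.1498, M+10 0.0292. Base peak = M+4.
P(M+4) = C(5,2) × 0.50690^3 × 0.49310^2 = 10 × 0.13024674 × 0.24314761 = 0.316692 (base)
P(M+2) = C(5,1) × 0.50690^4 × 0.49310^1 = 5 × 0.06602207 × 0.4931 = 0.162777
Relative intensity = 0.162777 / 0.316692 × 100 = 51.40

51.40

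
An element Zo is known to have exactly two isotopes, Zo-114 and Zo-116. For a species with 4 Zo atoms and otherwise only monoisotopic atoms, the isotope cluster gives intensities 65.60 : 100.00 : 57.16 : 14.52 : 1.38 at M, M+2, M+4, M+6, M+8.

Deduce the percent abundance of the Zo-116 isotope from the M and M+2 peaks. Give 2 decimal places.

27.59%

Let p = fractional abundance of Zo-114. I(M+2)/I(M) = [C(4,1)·p^3·(1−p)] / p^4 = 4·(1−p)/p = 100.00/65.60 = 1.5244
(1−p)/p = 1.5244/4 = 0.3811  ⇒  p = 1/(1 + 0.3811) = 0.7241
Zo-114: 72.41%, Zo-116: 27.59%.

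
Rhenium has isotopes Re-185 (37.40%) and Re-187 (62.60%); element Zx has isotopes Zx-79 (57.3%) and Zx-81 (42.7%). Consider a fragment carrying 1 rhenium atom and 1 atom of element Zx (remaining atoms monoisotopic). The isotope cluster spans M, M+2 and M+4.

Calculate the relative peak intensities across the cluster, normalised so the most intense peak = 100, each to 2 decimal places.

41.34 : 100.00 : 51.56

Rhenium pattern (n=1): 0.3740 : 0.6260
Element Zx pattern (n=1): 0.5730 : 0.4270
Convolve the two distributions (both contribute in 2-u steps):
  M: 0.3740×0.5730 = 0.214302
  M+2: 0.3740×0.4270 + 0.6260×0.5730 = 0.518396
  M+4: 0.6260×0.4270 = 0.267302
Scale to base peak (0.518396) = 100: 41.34 : 100.00 : 51.56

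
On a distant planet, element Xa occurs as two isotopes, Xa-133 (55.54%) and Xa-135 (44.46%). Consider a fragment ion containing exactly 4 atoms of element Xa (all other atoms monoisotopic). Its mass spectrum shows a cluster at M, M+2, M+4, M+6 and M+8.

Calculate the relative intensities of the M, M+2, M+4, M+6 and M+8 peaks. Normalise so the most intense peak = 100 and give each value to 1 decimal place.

Expanding (0.5554 + 0.4446)^4:
P(M) = 0.5554^4 = 0.095153
P(M+2) = 4 × 0.5554^3 × 0.4446^1 = 0.304682
P(M+4) = 6 × 0.5554^2 × 0.4446^2 = 0.365849
P(M+6) = 4 × 0.5554^1 × 0.4446^3 = 0.195242
P(M+8) = 0.4446^4 = 0.039073
The M+4 peak is largest (0.365849); scaling to 100 gives 26.0 : 83.3 : 100.0 : 53.4 : 10.7.

26.0 : 83.3 : 100.0 : 53.4 : 10.7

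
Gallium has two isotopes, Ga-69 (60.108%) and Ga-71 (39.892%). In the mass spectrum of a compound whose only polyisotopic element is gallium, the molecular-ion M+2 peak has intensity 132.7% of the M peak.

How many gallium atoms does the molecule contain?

2

The M+2/M ratio from n Ga atoms is n · q/p = n · 0.39892/0.60108.
n = 1.327 × 0.60108/0.39892 = 2.00 ≈ 2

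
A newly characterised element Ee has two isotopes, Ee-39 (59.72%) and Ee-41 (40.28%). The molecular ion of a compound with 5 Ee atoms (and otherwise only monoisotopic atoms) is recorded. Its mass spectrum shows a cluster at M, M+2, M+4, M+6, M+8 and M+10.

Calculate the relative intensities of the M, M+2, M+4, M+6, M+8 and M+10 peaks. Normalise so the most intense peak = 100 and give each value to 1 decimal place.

22.0 : 74.1 : 100.0 : 67.4 : 22.7 : 3.1

The 5 Ee atoms are independent, so intensities follow the terms of (0.5972 + 0.4028)^5.
P(M) = 0.5972^5 = 0.075962
P(M+2) = 5 × 0.5972^4 × 0.4028^1 = 0.256176
P(M+4) = 10 × 0.5972^3 × 0.4028^2 = 0.345572
P(M+6) = 10 × 0.5972^2 × 0.4028^3 = 0.233082
P(M+8) = 5 × 0.5972^1 × 0.4028^4 = 0.078605
P(M+10) = 0.4028^5 = 0.010603
The M+4 peak is largest (0.345572); scaling to 100 gives 22.0 : 74.1 : 100.0 : 67.4 : 22.7 : 3.1.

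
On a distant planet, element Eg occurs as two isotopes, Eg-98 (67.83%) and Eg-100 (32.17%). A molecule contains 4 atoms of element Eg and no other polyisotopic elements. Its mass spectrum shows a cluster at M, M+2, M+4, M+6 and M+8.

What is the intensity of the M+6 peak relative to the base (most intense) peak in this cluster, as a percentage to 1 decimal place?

22.5%

Binomial terms of (0.6783 + 0.3217)^4: M 0.2117, M+2 0.4016, M+4 0.2857, M+6 0.0903, M+8 0.0107 → M+2 is the base peak.
P(M+2) = C(4,1) × 0.6783^3 × 0.3217^1 = 4 × 0.31207965 × 0.3217 = 0.401584 (base)
P(M+6) = C(4,3) × 0.6783^1 × 0.3217^3 = 4 × 0.6783 × 0.03329302 = 0.090331
Relative intensity = 0.090331 / 0.401584 × 100 = 22.5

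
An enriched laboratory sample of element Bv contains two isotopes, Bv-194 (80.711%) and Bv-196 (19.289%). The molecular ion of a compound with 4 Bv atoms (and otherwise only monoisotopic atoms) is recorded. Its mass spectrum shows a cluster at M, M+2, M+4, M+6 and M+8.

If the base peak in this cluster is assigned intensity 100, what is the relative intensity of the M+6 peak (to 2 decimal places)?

5.46

Term probabilities: M 0.4244, M+2 0.4057, M+4 0.1454, M+6 0.0232, M+8 0.0014. Base peak = M.
P(M) = C(4,0) × 0.80711^4 × 0.19289^0 = 1 × 0.42435655 × 1.0000 = 0.424357 (base)
P(M+6) = C(4,3) × 0.80711^1 × 0.19289^3 = 4 × 0.80711 × 0.00717677 = 0.023170
Relative intensity = 0.023170 / 0.424357 × 100 = 5.46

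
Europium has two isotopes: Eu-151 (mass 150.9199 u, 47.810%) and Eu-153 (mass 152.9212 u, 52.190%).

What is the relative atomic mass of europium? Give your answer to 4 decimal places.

The abundance-weighted mean is 0.47810 × 150.9199 + 0.52190 × 152.9212
= 72.15480 + 79.80957 = 151.96437 u

151.9644 u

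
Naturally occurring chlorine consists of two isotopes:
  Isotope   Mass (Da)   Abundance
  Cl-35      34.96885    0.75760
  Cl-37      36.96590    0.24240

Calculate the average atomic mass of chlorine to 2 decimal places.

Average mass = Σ (abundance × isotope mass) = 0.75760 × 34.96885 + 0.24240 × 36.96590
= 26.492401 + 8.960534 = 35.452935 Da

35.45 Da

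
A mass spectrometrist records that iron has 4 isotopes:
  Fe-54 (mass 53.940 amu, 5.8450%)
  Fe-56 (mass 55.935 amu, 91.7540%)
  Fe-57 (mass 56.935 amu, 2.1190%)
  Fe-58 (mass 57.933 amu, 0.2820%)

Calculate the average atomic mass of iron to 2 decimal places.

Weight each isotope mass by its fractional abundance: 0.058450 × 53.940 + 0.917540 × 55.935 + 0.021190 × 56.935 + 0.002820 × 57.933
= 3.1528 + 51.3226 + 1.2065 + 0.1634 = 55.8453 amu

55.85 amu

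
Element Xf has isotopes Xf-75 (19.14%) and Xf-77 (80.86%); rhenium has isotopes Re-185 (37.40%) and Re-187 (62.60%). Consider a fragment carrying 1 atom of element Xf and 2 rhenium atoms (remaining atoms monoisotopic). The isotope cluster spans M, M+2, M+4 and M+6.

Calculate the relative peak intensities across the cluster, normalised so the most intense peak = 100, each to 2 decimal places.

Element Xf pattern (n=1): 0.1914 : 0.8086
Rhenium pattern (n=2): 0.139876 : 0.468248 : 0.391876
Convolve the two distributions (both contribute in 2-u steps):
  M: 0.1914×0.139876 = 0.026772
  M+2: 0.1914×0.468248 + 0.8086×0.139876 = 0.202726
  M+4: 0.1914×0.391876 + 0.8086×0.468248 = 0.453630
  M+6: 0.8086×0.391876 = 0.316871
Scale to base peak (0.453630) = 100: 5.90 : 44.69 : 100.00 : 69.85

5.90 : 44.69 : 100.00 : 69.85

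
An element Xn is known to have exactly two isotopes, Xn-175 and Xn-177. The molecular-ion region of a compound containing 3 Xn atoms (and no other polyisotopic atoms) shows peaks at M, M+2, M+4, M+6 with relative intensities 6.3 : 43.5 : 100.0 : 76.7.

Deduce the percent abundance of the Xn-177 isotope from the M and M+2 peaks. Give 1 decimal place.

Let p = fractional abundance of Xn-175. I(M+2)/I(M) = [C(3,1)·p^2·(1−p)] / p^3 = 3·(1−p)/p = 43.5/6.3 = 6.9048
(1−p)/p = 6.9048/3 = 2.3016  ⇒  p = 1/(1 + 2.3016) = 0.3029
Xn-175: 30.3%, Xn-177: 69.7%.

69.7%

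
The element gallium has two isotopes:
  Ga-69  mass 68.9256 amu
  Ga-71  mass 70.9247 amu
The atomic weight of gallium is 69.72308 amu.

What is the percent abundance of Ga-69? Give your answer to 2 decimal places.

With x = fraction of Ga-69 (so Ga-71 is 1 − x):
68.9256·x + 70.9247·(1 − x) = 69.72308
(68.9256 − 70.9247)·x = 69.72308 − 70.9247
x = -1.20162 / -1.9991 = 0.60108 → 60.11% Ga-69, 39.89% Ga-71.

60.11%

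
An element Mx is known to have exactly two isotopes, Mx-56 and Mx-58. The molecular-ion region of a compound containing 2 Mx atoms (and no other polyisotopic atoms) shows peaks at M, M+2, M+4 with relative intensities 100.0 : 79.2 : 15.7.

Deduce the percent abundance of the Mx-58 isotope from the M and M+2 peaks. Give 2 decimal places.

28.37%

Let p = fractional abundance of Mx-56. I(M+2)/I(M) = [C(2,1)·p^1·(1−p)] / p^2 = 2·(1−p)/p = 79.2/100.0 = 0.7920
(1−p)/p = 0.7920/2 = 0.3960  ⇒  p = 1/(1 + 0.3960) = 0.7163
Mx-56: 71.63%, Mx-58: 28.37%.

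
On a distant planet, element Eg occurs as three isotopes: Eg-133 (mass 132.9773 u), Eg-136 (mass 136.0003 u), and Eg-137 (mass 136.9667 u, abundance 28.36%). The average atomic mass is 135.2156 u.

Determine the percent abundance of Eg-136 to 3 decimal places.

Let x and y be the fractions of Eg-133 and Eg-136. Then x + y = 1 − 0.2836 = 0.7164 and 132.9773x + 136.0003y = 135.2156 − 0.2836×136.9667 = 96.37184388.
Substituting: 132.9773x + 136.0003(0.7164 − x) = 96.37184388
(132.9773 − 136.0003)x = -1.05877104  ⇒  x = 0.35024, y = 0.36616
Eg-133: 35.024%, Eg-136: 36.616%.

36.616%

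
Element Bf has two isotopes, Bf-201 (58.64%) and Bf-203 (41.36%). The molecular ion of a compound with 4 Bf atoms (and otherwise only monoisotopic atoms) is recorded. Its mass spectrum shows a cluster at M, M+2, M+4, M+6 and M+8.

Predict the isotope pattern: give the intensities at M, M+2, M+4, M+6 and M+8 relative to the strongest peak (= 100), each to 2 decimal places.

33.50 : 94.52 : 100.00 : 47.02 : 8.29

Expanding (0.5864 + 0.4136)^4:
P(M) = 0.5864^4 = 0.118243
P(M+2) = 4 × 0.5864^3 × 0.4136^1 = 0.333597
P(M+4) = 6 × 0.5864^2 × 0.4136^2 = 0.352939
P(M+6) = 4 × 0.5864^1 × 0.4136^3 = 0.165957
P(M+8) = 0.4136^4 = 0.029263
The M+4 peak is largest (0.352939); scaling to 100 gives 33.50 : 94.52 : 100.00 : 47.02 : 8.29.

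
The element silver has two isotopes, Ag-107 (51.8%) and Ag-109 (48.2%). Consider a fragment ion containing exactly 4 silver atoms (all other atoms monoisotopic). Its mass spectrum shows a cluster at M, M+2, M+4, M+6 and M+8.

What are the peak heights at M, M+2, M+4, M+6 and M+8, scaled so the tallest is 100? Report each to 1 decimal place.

19.2 : 71.6 : 100.0 : 62.0 : 14.4

Each Ag atom is independently Ag-107 (p = 0.518) or Ag-109 (q = 0.482); the cluster is the binomial expansion (p + q)^4.
P(M) = 0.518^4 = 0.071998
P(M+2) = 4 × 0.518^3 × 0.482^1 = 0.267976
P(M+4) = 6 × 0.518^2 × 0.482^2 = 0.374029
P(M+6) = 4 × 0.518^1 × 0.482^3 = 0.232023
P(M+8) = 0.482^4 = 0.053974
The M+4 peak is largest (0.374029); scaling to 100 gives 19.2 : 71.6 : 100.0 : 62.0 : 14.4.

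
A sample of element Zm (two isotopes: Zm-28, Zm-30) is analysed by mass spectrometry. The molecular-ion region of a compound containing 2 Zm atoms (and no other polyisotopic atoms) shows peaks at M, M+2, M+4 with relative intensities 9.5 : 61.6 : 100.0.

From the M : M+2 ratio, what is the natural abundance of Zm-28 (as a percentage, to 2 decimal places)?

Let p = fractional abundance of Zm-28. I(M+2)/I(M) = [C(2,1)·p^1·(1−p)] / p^2 = 2·(1−p)/p = 61.6/9.5 = 6.4842
(1−p)/p = 6.4842/2 = 3.2421  ⇒  p = 1/(1 + 3.2421) = 0.2357
Zm-28: 23.57%, Zm-30: 76.43%.

23.57%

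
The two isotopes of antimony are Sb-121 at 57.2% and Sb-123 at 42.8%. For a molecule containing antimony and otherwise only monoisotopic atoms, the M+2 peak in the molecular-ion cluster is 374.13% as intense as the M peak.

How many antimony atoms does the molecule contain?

With n Sb atoms, P(M+2)/P(M) = C(n,1)·p^(n−1)q / p^n = n·q/p = n · 0.428/0.572.
n = 3.7413 × 0.572/0.428 = 5.00 ≈ 5

5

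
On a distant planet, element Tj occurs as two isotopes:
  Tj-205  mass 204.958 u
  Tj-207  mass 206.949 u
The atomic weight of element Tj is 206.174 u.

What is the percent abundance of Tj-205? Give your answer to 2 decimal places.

38.93%

Writing the weighted mean with unknown fraction x of Tj-205:
204.958·x + 206.949·(1 − x) = 206.174
(204.958 − 206.949)·x = 206.174 − 206.949
x = -0.775 / -1.991 = 0.38925 → 38.93% Tj-205, 61.07% Tj-207.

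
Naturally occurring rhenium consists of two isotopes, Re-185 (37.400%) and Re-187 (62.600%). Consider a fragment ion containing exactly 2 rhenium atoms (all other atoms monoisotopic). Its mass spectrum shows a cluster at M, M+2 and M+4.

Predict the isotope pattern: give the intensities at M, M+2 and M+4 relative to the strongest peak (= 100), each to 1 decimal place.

Expanding (0.37400 + 0.62600)^2:
P(M) = 0.37400^2 = 0.139876
P(M+2) = 2 × 0.37400^1 × 0.62600^1 = 0.468248
P(M+4) = 0.62600^2 = 0.391876
The M+2 peak is largest (0.468248); scaling to 100 gives 29.9 : 100.0 : 83.7.

29.9 : 100.0 : 83.7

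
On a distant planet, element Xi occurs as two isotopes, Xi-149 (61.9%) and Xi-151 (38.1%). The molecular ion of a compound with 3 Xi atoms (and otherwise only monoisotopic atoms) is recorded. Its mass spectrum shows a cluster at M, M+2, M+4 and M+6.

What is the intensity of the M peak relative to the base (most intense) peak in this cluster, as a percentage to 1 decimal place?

Term probabilities: M 0.2372, M+2 0.4380, M+4 0.2696, M+6 0.0553. Base peak = M+2.
P(M+2) = C(3,1) × 0.619^2 × 0.381^1 = 3 × 0.383161 × 0.3810 = 0.437953 (base)
P(M) = C(3,0) × 0.619^3 × 0.381^0 = 1 × 0.23717666 × 1.0000 = 0.237177
Relative intensity = 0.237177 / 0.437953 × 100 = 54.2

54.2%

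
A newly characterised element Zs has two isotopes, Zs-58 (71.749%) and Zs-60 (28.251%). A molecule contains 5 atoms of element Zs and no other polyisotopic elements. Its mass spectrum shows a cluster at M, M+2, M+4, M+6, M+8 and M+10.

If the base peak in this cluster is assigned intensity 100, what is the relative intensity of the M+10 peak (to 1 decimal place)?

Binomial terms of (0.71749 + 0.28251)^5: M 0.1901, M+2 0.3743, M+4 0.2948, M+6 0.1161, M+8 0.0229, M+10 0.0018 → M+2 is the base peak.
P(M+2) = C(5,1) × 0.71749^4 × 0.28251^1 = 5 × 0.2650107 × 0.28251 = 0.374341 (base)
P(M+10) = C(5,5) × 0.71749^0 × 0.28251^5 = 1 × 1.0000 × 0.00179957 = 0.001800
Relative intensity = 0.001800 / 0.374341 × 100 = 0.5

0.5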